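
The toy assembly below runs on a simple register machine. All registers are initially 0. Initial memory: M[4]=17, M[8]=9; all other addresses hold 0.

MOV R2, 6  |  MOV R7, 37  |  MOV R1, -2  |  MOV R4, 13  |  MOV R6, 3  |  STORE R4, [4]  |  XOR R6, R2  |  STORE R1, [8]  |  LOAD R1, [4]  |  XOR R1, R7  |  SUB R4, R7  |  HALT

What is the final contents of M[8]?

-2

R2=6
R7=37
R1=-2
R4=13
R6=3
STORE R4, [4] → M[4]=13
R6=3^6=5
STORE R1, [8] → M[8]=-2
R1=M[4]=13
R1=13^37=40
R4=13-37=-24
halt.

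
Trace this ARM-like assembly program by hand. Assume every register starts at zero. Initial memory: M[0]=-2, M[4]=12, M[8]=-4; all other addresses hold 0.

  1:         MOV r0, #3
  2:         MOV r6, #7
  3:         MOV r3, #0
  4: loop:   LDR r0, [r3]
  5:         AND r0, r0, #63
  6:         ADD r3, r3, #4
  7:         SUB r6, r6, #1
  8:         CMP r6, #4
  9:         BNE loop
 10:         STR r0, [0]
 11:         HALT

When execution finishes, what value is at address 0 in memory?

r0=3
r6=7
r3=0
r0=M[0]=-2
r0=(-2)&63=62
r3=0+4=4
r6=7-1=6
CMP r6, #4  (cmp 6,4)
BNE loop: taken
r0=M[4]=12
r0=12&63=12
r3=4+4=8
r6=6-1=5
CMP r6, #4  (cmp 5,4)
BNE loop: taken
r0=M[8]=-4
r0=(-4)&63=60
r3=8+4=12
r6=5-1=4
CMP r6, #4  (cmp 4,4)
BNE loop: not taken
STR r0, [0] → M[0]=60
halt.

60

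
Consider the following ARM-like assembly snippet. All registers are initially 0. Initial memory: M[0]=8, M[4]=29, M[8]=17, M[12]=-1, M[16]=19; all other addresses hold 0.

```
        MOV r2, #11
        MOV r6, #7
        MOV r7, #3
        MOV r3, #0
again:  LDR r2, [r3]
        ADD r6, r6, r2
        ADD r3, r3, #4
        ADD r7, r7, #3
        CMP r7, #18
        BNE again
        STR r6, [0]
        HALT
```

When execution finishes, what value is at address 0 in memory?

r2=11
r6=7
r7=3
r3=0
r2=M[0]=8
r6=7+8=15
r3=0+4=4
r7=3+3=6
CMP r7, #18  (cmp 6,18)
BNE again: taken
r2=M[4]=29
r6=15+29=44
r3=4+4=8
r7=6+3=9
CMP r7, #18  (cmp 9,18)
BNE again: taken
r2=M[8]=17
r6=44+17=61
r3=8+4=12
r7=9+3=12
CMP r7, #18  (cmp 12,18)
BNE again: taken
r2=M[12]=-1
r6=61+(-1)=60
r3=12+4=16
r7=12+3=15
CMP r7, #18  (cmp 15,18)
BNE again: taken
r2=M[16]=19
r6=60+19=79
r3=16+4=20
r7=15+3=18
CMP r7, #18  (cmp 18,18)
BNE again: not taken
STR r6, [0] → M[0]=79
halt.

79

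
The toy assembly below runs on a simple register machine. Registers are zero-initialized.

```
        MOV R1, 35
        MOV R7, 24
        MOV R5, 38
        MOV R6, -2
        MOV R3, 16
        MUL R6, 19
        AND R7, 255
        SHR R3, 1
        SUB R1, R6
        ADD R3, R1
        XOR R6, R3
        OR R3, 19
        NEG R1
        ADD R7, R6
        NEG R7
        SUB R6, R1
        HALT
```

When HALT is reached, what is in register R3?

after MOV R1, 35: R1=35
after MOV R7, 24: R7=24
after MOV R5, 38: R5=38
after MOV R6, -2: R6=-2
after MOV R3, 16: R3=16
after MUL R6, 19: R6=(-2)*19=-38
after AND R7, 255: R7=24&255=24
after SHR R3, 1: R3=16>>1=8
after SUB R1, R6: R1=35-(-38)=73
after ADD R3, R1: R3=8+73=81
after XOR R6, R3: R6=(-38)^81=-117
after OR R3, 19: R3=81|19=83
after NEG R1: R1=-(73)=-73
after ADD R7, R6: R7=24+(-117)=-93
after NEG R7: R7=-(-93)=93
after SUB R6, R1: R6=(-117)-(-73)=-44
halt.

83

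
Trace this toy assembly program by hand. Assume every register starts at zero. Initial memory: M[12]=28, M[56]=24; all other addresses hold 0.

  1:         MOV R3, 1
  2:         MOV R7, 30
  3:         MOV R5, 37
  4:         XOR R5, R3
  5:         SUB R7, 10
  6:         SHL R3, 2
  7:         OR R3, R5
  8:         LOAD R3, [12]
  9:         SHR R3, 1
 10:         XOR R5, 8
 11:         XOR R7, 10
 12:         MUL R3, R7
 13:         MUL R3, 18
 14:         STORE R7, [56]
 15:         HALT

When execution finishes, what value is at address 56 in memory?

30

after MOV R3, 1: R3=1
after MOV R7, 30: R7=30
after MOV R5, 37: R5=37
after XOR R5, R3: R5=37^1=36
after SUB R7, 10: R7=30-10=20
after SHL R3, 2: R3=1<<2=4
after OR R3, R5: R3=4|36=36
after LOAD R3, [12]: R3=M[12]=28
after SHR R3, 1: R3=28>>1=14
after XOR R5, 8: R5=36^8=44
after XOR R7, 10: R7=20^10=30
after MUL R3, R7: R3=14*30=420
after MUL R3, 18: R3=420*18=7560
STORE R7, [56] → M[56]=30
halt.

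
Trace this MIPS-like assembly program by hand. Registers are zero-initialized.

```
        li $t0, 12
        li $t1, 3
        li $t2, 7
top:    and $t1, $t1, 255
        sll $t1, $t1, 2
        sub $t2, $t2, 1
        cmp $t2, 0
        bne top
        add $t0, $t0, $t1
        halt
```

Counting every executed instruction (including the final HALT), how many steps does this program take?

li $t0, 12 → $t0=12
li $t1, 3 → $t1=3
li $t2, 7 → $t2=7
and $t1, $t1, 255 → $t1=3&255=3
sll $t1, $t1, 2 → $t1=3<<2=12
sub $t2, $t2, 1 → $t2=7-1=6
cmp $t2, 0  (cmp 6,0)
bne top: taken
and $t1, $t1, 255 → $t1=12&255=12
sll $t1, $t1, 2 → $t1=12<<2=48
sub $t2, $t2, 1 → $t2=6-1=5
cmp $t2, 0  (cmp 5,0)
bne top: taken
and $t1, $t1, 255 → $t1=48&255=48
sll $t1, $t1, 2 → $t1=48<<2=192
sub $t2, $t2, 1 → $t2=5-1=4
cmp $t2, 0  (cmp 4,0)
bne top: taken
and $t1, $t1, 255 → $t1=192&255=192
sll $t1, $t1, 2 → $t1=192<<2=768
sub $t2, $t2, 1 → $t2=4-1=3
cmp $t2, 0  (cmp 3,0)
bne top: taken
and $t1, $t1, 255 → $t1=768&255=0
sll $t1, $t1, 2 → $t1=0<<2=0
sub $t2, $t2, 1 → $t2=3-1=2
cmp $t2, 0  (cmp 2,0)
bne top: taken
and $t1, $t1, 255 → $t1=0&255=0
sll $t1, $t1, 2 → $t1=0<<2=0
sub $t2, $t2, 1 → $t2=2-1=1
cmp $t2, 0  (cmp 1,0)
bne top: taken
and $t1, $t1, 255 → $t1=0&255=0
sll $t1, $t1, 2 → $t1=0<<2=0
sub $t2, $t2, 1 → $t2=1-1=0
cmp $t2, 0  (cmp 0,0)
bne top: not taken
add $t0, $t0, $t1 → $t0=12+0=12
halt.
Total executed instructions: 40.

40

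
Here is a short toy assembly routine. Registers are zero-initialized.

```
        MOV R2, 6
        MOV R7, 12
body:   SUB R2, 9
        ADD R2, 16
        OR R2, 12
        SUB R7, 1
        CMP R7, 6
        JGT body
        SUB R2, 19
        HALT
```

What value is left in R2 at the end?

R2=6
R7=12
R2=6-9=-3
R2=(-3)+16=13
R2=13|12=13
R7=12-1=11
CMP R7, 6  (cmp 11,6)
JGT body: taken
R2=13-9=4
R2=4+16=20
R2=20|12=28
R7=11-1=10
CMP R7, 6  (cmp 10,6)
JGT body: taken
R2=28-9=19
R2=19+16=35
R2=35|12=47
R7=10-1=9
CMP R7, 6  (cmp 9,6)
JGT body: taken
R2=47-9=38
R2=38+16=54
R2=54|12=62
R7=9-1=8
CMP R7, 6  (cmp 8,6)
JGT body: taken
R2=62-9=53
R2=53+16=69
R2=69|12=77
R7=8-1=7
CMP R7, 6  (cmp 7,6)
JGT body: taken
R2=77-9=68
R2=68+16=84
R2=84|12=92
R7=7-1=6
CMP R7, 6  (cmp 6,6)
JGT body: not taken
R2=92-19=73
halt.

73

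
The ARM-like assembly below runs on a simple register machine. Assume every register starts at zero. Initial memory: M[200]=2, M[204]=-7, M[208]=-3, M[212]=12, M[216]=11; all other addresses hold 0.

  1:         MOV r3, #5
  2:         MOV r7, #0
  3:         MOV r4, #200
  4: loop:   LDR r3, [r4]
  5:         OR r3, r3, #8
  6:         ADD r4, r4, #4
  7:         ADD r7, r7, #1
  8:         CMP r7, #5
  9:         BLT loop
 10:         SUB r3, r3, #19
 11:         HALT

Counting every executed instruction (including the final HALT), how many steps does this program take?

after MOV r3, #5: r3=5
after MOV r7, #0: r7=0
after MOV r4, #200: r4=200
after LDR r3, [r4]: r3=M[200]=2
after OR r3, r3, #8: r3=2|8=10
after ADD r4, r4, #4: r4=200+4=204
after ADD r7, r7, #1: r7=0+1=1
CMP r7, #5  (cmp 1,5)
BLT loop: taken
after LDR r3, [r4]: r3=M[204]=-7
after OR r3, r3, #8: r3=(-7)|8=-7
after ADD r4, r4, #4: r4=204+4=208
after ADD r7, r7, #1: r7=1+1=2
CMP r7, #5  (cmp 2,5)
BLT loop: taken
after LDR r3, [r4]: r3=M[208]=-3
after OR r3, r3, #8: r3=(-3)|8=-3
after ADD r4, r4, #4: r4=208+4=212
after ADD r7, r7, #1: r7=2+1=3
CMP r7, #5  (cmp 3,5)
BLT loop: taken
after LDR r3, [r4]: r3=M[212]=12
after OR r3, r3, #8: r3=12|8=12
after ADD r4, r4, #4: r4=212+4=216
after ADD r7, r7, #1: r7=3+1=4
CMP r7, #5  (cmp 4,5)
BLT loop: taken
after LDR r3, [r4]: r3=M[216]=11
after OR r3, r3, #8: r3=11|8=11
after ADD r4, r4, #4: r4=216+4=220
after ADD r7, r7, #1: r7=4+1=5
CMP r7, #5  (cmp 5,5)
BLT loop: not taken
after SUB r3, r3, #19: r3=11-19=-8
halt.
Total executed instructions: 35.

35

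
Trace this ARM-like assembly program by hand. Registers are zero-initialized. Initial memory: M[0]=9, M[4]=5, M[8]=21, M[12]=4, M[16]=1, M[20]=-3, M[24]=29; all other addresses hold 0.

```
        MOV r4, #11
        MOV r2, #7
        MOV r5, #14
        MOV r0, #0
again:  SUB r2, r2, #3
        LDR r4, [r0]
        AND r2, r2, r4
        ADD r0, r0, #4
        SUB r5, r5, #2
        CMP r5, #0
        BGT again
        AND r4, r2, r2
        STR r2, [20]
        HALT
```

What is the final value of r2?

after MOV r4, #11: r4=11
after MOV r2, #7: r2=7
after MOV r5, #14: r5=14
after MOV r0, #0: r0=0
after SUB r2, r2, #3: r2=7-3=4
after LDR r4, [r0]: r4=M[0]=9
after AND r2, r2, r4: r2=4&9=0
after ADD r0, r0, #4: r0=0+4=4
after SUB r5, r5, #2: r5=14-2=12
CMP r5, #0  (cmp 12,0)
BGT again: taken
after SUB r2, r2, #3: r2=0-3=-3
after LDR r4, [r0]: r4=M[4]=5
after AND r2, r2, r4: r2=(-3)&5=5
after ADD r0, r0, #4: r0=4+4=8
after SUB r5, r5, #2: r5=12-2=10
CMP r5, #0  (cmp 10,0)
BGT again: taken
after SUB r2, r2, #3: r2=5-3=2
after LDR r4, [r0]: r4=M[8]=21
after AND r2, r2, r4: r2=2&21=0
after ADD r0, r0, #4: r0=8+4=12
after SUB r5, r5, #2: r5=10-2=8
CMP r5, #0  (cmp 8,0)
BGT again: taken
after SUB r2, r2, #3: r2=0-3=-3
after LDR r4, [r0]: r4=M[12]=4
after AND r2, r2, r4: r2=(-3)&4=4
after ADD r0, r0, #4: r0=12+4=16
after SUB r5, r5, #2: r5=8-2=6
CMP r5, #0  (cmp 6,0)
BGT again: taken
after SUB r2, r2, #3: r2=4-3=1
after LDR r4, [r0]: r4=M[16]=1
after AND r2, r2, r4: r2=1&1=1
after ADD r0, r0, #4: r0=16+4=20
after SUB r5, r5, #2: r5=6-2=4
CMP r5, #0  (cmp 4,0)
BGT again: taken
after SUB r2, r2, #3: r2=1-3=-2
after LDR r4, [r0]: r4=M[20]=-3
after AND r2, r2, r4: r2=(-2)&(-3)=-4
after ADD r0, r0, #4: r0=20+4=24
after SUB r5, r5, #2: r5=4-2=2
CMP r5, #0  (cmp 2,0)
BGT again: taken
after SUB r2, r2, #3: r2=(-4)-3=-7
after LDR r4, [r0]: r4=M[24]=29
after AND r2, r2, r4: r2=(-7)&29=25
after ADD r0, r0, #4: r0=24+4=28
after SUB r5, r5, #2: r5=2-2=0
CMP r5, #0  (cmp 0,0)
BGT again: not taken
after AND r4, r2, r2: r4=25&25=25
STR r2, [20] → M[20]=25
halt.

25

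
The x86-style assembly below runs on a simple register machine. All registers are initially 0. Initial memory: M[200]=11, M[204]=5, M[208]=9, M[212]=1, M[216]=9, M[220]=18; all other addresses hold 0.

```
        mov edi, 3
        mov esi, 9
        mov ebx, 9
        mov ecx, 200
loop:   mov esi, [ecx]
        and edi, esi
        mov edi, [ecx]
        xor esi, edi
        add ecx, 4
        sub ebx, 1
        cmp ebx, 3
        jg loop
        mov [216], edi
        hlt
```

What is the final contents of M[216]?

edi=3
esi=9
ebx=9
ecx=200
esi=M[200]=11
edi=3&11=3
edi=M[200]=11
esi=11^11=0
ecx=200+4=204
ebx=9-1=8
cmp ebx, 3  (cmp 8,3)
jg loop: taken
esi=M[204]=5
edi=11&5=1
edi=M[204]=5
esi=5^5=0
ecx=204+4=208
ebx=8-1=7
cmp ebx, 3  (cmp 7,3)
jg loop: taken
esi=M[208]=9
edi=5&9=1
edi=M[208]=9
esi=9^9=0
ecx=208+4=212
ebx=7-1=6
cmp ebx, 3  (cmp 6,3)
jg loop: taken
esi=M[212]=1
edi=9&1=1
edi=M[212]=1
esi=1^1=0
ecx=212+4=216
ebx=6-1=5
cmp ebx, 3  (cmp 5,3)
jg loop: taken
esi=M[216]=9
edi=1&9=1
edi=M[216]=9
esi=9^9=0
ecx=216+4=220
ebx=5-1=4
cmp ebx, 3  (cmp 4,3)
jg loop: taken
esi=M[220]=18
edi=9&18=0
edi=M[220]=18
esi=18^18=0
ecx=220+4=224
ebx=4-1=3
cmp ebx, 3  (cmp 3,3)
jg loop: not taken
mov [216], edi → M[216]=18
halt.

18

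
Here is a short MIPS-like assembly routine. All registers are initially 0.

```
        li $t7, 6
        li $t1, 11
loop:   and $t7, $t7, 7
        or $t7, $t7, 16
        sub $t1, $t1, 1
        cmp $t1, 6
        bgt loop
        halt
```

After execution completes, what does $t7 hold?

after li $t7, 6: $t7=6
after li $t1, 11: $t1=11
after and $t7, $t7, 7: $t7=6&7=6
after or $t7, $t7, 16: $t7=6|16=22
after sub $t1, $t1, 1: $t1=11-1=10
cmp $t1, 6  (cmp 10,6)
bgt loop: taken
after and $t7, $t7, 7: $t7=22&7=6
after or $t7, $t7, 16: $t7=6|16=22
after sub $t1, $t1, 1: $t1=10-1=9
cmp $t1, 6  (cmp 9,6)
bgt loop: taken
after and $t7, $t7, 7: $t7=22&7=6
after or $t7, $t7, 16: $t7=6|16=22
after sub $t1, $t1, 1: $t1=9-1=8
cmp $t1, 6  (cmp 8,6)
bgt loop: taken
after and $t7, $t7, 7: $t7=22&7=6
after or $t7, $t7, 16: $t7=6|16=22
after sub $t1, $t1, 1: $t1=8-1=7
cmp $t1, 6  (cmp 7,6)
bgt loop: taken
after and $t7, $t7, 7: $t7=22&7=6
after or $t7, $t7, 16: $t7=6|16=22
after sub $t1, $t1, 1: $t1=7-1=6
cmp $t1, 6  (cmp 6,6)
bgt loop: not taken
halt.

22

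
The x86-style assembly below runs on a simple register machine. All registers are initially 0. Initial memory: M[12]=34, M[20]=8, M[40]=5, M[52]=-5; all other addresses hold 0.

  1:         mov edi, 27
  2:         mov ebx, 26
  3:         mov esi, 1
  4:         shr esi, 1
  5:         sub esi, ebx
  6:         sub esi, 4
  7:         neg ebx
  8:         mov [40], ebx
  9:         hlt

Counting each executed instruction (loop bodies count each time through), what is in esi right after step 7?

edi=27
ebx=26
esi=1
esi=1>>1=0
esi=0-26=-26
esi=(-26)-4=-30
ebx=-(26)=-26
After step 7: esi = -30.

-30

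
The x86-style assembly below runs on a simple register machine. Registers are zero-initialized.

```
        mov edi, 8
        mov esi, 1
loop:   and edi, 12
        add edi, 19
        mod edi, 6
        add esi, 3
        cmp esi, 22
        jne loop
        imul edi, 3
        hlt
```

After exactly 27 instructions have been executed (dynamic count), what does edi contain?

edi=8
esi=1
edi=8&12=8
edi=8+19=27
edi=27%6=3
esi=1+3=4
cmp esi, 22  (cmp 4,22)
jne loop: taken
edi=3&12=0
edi=0+19=19
edi=19%6=1
esi=4+3=7
cmp esi, 22  (cmp 7,22)
jne loop: taken
edi=1&12=0
edi=0+19=19
edi=19%6=1
esi=7+3=10
cmp esi, 22  (cmp 10,22)
jne loop: taken
edi=1&12=0
edi=0+19=19
edi=19%6=1
esi=10+3=13
cmp esi, 22  (cmp 13,22)
jne loop: taken
edi=1&12=0
After step 27: edi = 0.

0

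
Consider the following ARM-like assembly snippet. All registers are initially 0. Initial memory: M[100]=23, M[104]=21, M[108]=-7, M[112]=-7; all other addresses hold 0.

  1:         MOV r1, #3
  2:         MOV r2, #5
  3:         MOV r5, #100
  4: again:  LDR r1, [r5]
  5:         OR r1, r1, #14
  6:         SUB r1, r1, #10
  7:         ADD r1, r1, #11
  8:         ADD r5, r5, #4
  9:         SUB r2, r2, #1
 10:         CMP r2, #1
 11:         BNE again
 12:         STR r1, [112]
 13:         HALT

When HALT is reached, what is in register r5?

116

after MOV r1, #3: r1=3
after MOV r2, #5: r2=5
after MOV r5, #100: r5=100
after LDR r1, [r5]: r1=M[100]=23
after OR r1, r1, #14: r1=23|14=31
after SUB r1, r1, #10: r1=31-10=21
after ADD r1, r1, #11: r1=21+11=32
after ADD r5, r5, #4: r5=100+4=104
after SUB r2, r2, #1: r2=5-1=4
CMP r2, #1  (cmp 4,1)
BNE again: taken
after LDR r1, [r5]: r1=M[104]=21
after OR r1, r1, #14: r1=21|14=31
after SUB r1, r1, #10: r1=31-10=21
after ADD r1, r1, #11: r1=21+11=32
after ADD r5, r5, #4: r5=104+4=108
after SUB r2, r2, #1: r2=4-1=3
CMP r2, #1  (cmp 3,1)
BNE again: taken
after LDR r1, [r5]: r1=M[108]=-7
after OR r1, r1, #14: r1=(-7)|14=-1
after SUB r1, r1, #10: r1=(-1)-10=-11
after ADD r1, r1, #11: r1=(-11)+11=0
after ADD r5, r5, #4: r5=108+4=112
after SUB r2, r2, #1: r2=3-1=2
CMP r2, #1  (cmp 2,1)
BNE again: taken
after LDR r1, [r5]: r1=M[112]=-7
after OR r1, r1, #14: r1=(-7)|14=-1
after SUB r1, r1, #10: r1=(-1)-10=-11
after ADD r1, r1, #11: r1=(-11)+11=0
after ADD r5, r5, #4: r5=112+4=116
after SUB r2, r2, #1: r2=2-1=1
CMP r2, #1  (cmp 1,1)
BNE again: not taken
STR r1, [112] → M[112]=0
halt.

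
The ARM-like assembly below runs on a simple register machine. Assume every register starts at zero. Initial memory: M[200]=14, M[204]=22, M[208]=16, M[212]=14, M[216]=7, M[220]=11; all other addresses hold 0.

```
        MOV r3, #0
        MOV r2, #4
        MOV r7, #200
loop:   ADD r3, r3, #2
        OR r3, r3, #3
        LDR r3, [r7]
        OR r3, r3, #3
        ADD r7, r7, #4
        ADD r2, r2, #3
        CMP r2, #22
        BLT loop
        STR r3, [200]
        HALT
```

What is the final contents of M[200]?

11

r3=0
r2=4
r7=200
r3=0+2=2
r3=2|3=3
r3=M[200]=14
r3=14|3=15
r7=200+4=204
r2=4+3=7
CMP r2, #22  (cmp 7,22)
BLT loop: taken
r3=15+2=17
r3=17|3=19
r3=M[204]=22
r3=22|3=23
r7=204+4=208
r2=7+3=10
CMP r2, #22  (cmp 10,22)
BLT loop: taken
r3=23+2=25
r3=25|3=27
r3=M[208]=16
r3=16|3=19
r7=208+4=212
r2=10+3=13
CMP r2, #22  (cmp 13,22)
BLT loop: taken
r3=19+2=21
r3=21|3=23
r3=M[212]=14
r3=14|3=15
r7=212+4=216
r2=13+3=16
CMP r2, #22  (cmp 16,22)
BLT loop: taken
r3=15+2=17
r3=17|3=19
r3=M[216]=7
r3=7|3=7
r7=216+4=220
r2=16+3=19
CMP r2, #22  (cmp 19,22)
BLT loop: taken
r3=7+2=9
r3=9|3=11
r3=M[220]=11
r3=11|3=11
r7=220+4=224
r2=19+3=22
CMP r2, #22  (cmp 22,22)
BLT loop: not taken
STR r3, [200] → M[200]=11
halt.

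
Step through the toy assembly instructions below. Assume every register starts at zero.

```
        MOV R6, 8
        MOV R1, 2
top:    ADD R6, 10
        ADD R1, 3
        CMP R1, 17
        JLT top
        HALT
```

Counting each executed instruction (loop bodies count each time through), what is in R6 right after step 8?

28

after MOV R6, 8: R6=8
after MOV R1, 2: R1=2
after ADD R6, 10: R6=8+10=18
after ADD R1, 3: R1=2+3=5
CMP R1, 17  (cmp 5,17)
JLT top: taken
after ADD R6, 10: R6=18+10=28
after ADD R1, 3: R1=5+3=8
After step 8: R6 = 28.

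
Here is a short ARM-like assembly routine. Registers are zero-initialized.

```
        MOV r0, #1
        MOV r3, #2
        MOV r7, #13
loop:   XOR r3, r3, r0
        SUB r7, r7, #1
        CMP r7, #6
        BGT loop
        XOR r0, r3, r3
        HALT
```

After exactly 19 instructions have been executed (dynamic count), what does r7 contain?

r0=1
r3=2
r7=13
r3=2^1=3
r7=13-1=12
CMP r7, #6  (cmp 12,6)
BGT loop: taken
r3=3^1=2
r7=12-1=11
CMP r7, #6  (cmp 11,6)
BGT loop: taken
r3=2^1=3
r7=11-1=10
CMP r7, #6  (cmp 10,6)
BGT loop: taken
r3=3^1=2
r7=10-1=9
CMP r7, #6  (cmp 9,6)
BGT loop: taken
After step 19: r7 = 9.

9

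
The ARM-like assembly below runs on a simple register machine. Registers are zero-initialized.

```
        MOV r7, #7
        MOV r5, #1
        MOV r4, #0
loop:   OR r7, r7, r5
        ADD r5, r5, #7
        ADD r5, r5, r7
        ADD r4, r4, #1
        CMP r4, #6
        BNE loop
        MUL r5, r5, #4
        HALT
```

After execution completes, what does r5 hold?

after MOV r7, #7: r7=7
after MOV r5, #1: r5=1
after MOV r4, #0: r4=0
after OR r7, r7, r5: r7=7|1=7
after ADD r5, r5, #7: r5=1+7=8
after ADD r5, r5, r7: r5=8+7=15
after ADD r4, r4, #1: r4=0+1=1
CMP r4, #6  (cmp 1,6)
BNE loop: taken
after OR r7, r7, r5: r7=7|15=15
after ADD r5, r5, #7: r5=15+7=22
after ADD r5, r5, r7: r5=22+15=37
after ADD r4, r4, #1: r4=1+1=2
CMP r4, #6  (cmp 2,6)
BNE loop: taken
after OR r7, r7, r5: r7=15|37=47
after ADD r5, r5, #7: r5=37+7=44
after ADD r5, r5, r7: r5=44+47=91
after ADD r4, r4, #1: r4=2+1=3
CMP r4, #6  (cmp 3,6)
BNE loop: taken
after OR r7, r7, r5: r7=47|91=127
after ADD r5, r5, #7: r5=91+7=98
after ADD r5, r5, r7: r5=98+127=225
after ADD r4, r4, #1: r4=3+1=4
CMP r4, #6  (cmp 4,6)
BNE loop: taken
after OR r7, r7, r5: r7=127|225=255
after ADD r5, r5, #7: r5=225+7=232
after ADD r5, r5, r7: r5=232+255=487
after ADD r4, r4, #1: r4=4+1=5
CMP r4, #6  (cmp 5,6)
BNE loop: taken
after OR r7, r7, r5: r7=255|487=511
after ADD r5, r5, #7: r5=487+7=494
after ADD r5, r5, r7: r5=494+511=1005
after ADD r4, r4, #1: r4=5+1=6
CMP r4, #6  (cmp 6,6)
BNE loop: not taken
after MUL r5, r5, #4: r5=1005*4=4020
halt.

4020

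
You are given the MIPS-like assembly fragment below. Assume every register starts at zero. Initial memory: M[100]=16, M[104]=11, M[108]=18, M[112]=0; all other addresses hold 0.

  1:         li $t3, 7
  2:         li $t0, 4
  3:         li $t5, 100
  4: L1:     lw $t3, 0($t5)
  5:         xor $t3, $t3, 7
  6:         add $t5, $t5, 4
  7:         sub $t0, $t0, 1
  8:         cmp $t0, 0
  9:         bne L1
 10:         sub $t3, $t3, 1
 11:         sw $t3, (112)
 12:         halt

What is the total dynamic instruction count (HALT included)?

li $t3, 7 → $t3=7
li $t0, 4 → $t0=4
li $t5, 100 → $t5=100
lw $t3, 0($t5) → $t3=M[100]=16
xor $t3, $t3, 7 → $t3=16^7=23
add $t5, $t5, 4 → $t5=100+4=104
sub $t0, $t0, 1 → $t0=4-1=3
cmp $t0, 0  (cmp 3,0)
bne L1: taken
lw $t3, 0($t5) → $t3=M[104]=11
xor $t3, $t3, 7 → $t3=11^7=12
add $t5, $t5, 4 → $t5=104+4=108
sub $t0, $t0, 1 → $t0=3-1=2
cmp $t0, 0  (cmp 2,0)
bne L1: taken
lw $t3, 0($t5) → $t3=M[108]=18
xor $t3, $t3, 7 → $t3=18^7=21
add $t5, $t5, 4 → $t5=108+4=112
sub $t0, $t0, 1 → $t0=2-1=1
cmp $t0, 0  (cmp 1,0)
bne L1: taken
lw $t3, 0($t5) → $t3=M[112]=0
xor $t3, $t3, 7 → $t3=0^7=7
add $t5, $t5, 4 → $t5=112+4=116
sub $t0, $t0, 1 → $t0=1-1=0
cmp $t0, 0  (cmp 0,0)
bne L1: not taken
sub $t3, $t3, 1 → $t3=7-1=6
sw $t3, (112) → M[112]=6
halt.
Total executed instructions: 30.

30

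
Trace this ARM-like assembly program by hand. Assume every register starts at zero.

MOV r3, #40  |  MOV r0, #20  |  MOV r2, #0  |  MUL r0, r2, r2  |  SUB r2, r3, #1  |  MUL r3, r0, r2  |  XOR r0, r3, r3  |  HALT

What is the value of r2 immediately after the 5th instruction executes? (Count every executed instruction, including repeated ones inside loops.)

MOV r3, #40 → r3=40
MOV r0, #20 → r0=20
MOV r2, #0 → r2=0
MUL r0, r2, r2 → r0=0*0=0
SUB r2, r3, #1 → r2=40-1=39
After step 5: r2 = 39.

39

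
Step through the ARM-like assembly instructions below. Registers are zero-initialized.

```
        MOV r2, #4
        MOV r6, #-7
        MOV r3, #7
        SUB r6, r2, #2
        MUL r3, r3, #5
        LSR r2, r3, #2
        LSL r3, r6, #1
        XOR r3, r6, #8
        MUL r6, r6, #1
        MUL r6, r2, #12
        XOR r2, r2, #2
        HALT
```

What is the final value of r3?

after MOV r2, #4: r2=4
after MOV r6, #-7: r6=-7
after MOV r3, #7: r3=7
after SUB r6, r2, #2: r6=4-2=2
after MUL r3, r3, #5: r3=7*5=35
after LSR r2, r3, #2: r2=35>>2=8
after LSL r3, r6, #1: r3=2<<1=4
after XOR r3, r6, #8: r3=2^8=10
after MUL r6, r6, #1: r6=2*1=2
after MUL r6, r2, #12: r6=8*12=96
after XOR r2, r2, #2: r2=8^2=10
halt.

10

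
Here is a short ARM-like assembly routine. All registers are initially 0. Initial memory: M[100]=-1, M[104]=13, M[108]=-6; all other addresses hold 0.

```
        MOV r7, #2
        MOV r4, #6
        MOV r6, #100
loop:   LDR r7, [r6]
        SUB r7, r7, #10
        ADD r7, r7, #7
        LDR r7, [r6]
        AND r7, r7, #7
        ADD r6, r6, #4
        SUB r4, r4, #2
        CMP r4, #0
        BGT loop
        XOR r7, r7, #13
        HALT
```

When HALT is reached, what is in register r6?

MOV r7, #2 → r7=2
MOV r4, #6 → r4=6
MOV r6, #100 → r6=100
LDR r7, [r6] → r7=M[100]=-1
SUB r7, r7, #10 → r7=(-1)-10=-11
ADD r7, r7, #7 → r7=(-11)+7=-4
LDR r7, [r6] → r7=M[100]=-1
AND r7, r7, #7 → r7=(-1)&7=7
ADD r6, r6, #4 → r6=100+4=104
SUB r4, r4, #2 → r4=6-2=4
CMP r4, #0  (cmp 4,0)
BGT loop: taken
LDR r7, [r6] → r7=M[104]=13
SUB r7, r7, #10 → r7=13-10=3
ADD r7, r7, #7 → r7=3+7=10
LDR r7, [r6] → r7=M[104]=13
AND r7, r7, #7 → r7=13&7=5
ADD r6, r6, #4 → r6=104+4=108
SUB r4, r4, #2 → r4=4-2=2
CMP r4, #0  (cmp 2,0)
BGT loop: taken
LDR r7, [r6] → r7=M[108]=-6
SUB r7, r7, #10 → r7=(-6)-10=-16
ADD r7, r7, #7 → r7=(-16)+7=-9
LDR r7, [r6] → r7=M[108]=-6
AND r7, r7, #7 → r7=(-6)&7=2
ADD r6, r6, #4 → r6=108+4=112
SUB r4, r4, #2 → r4=2-2=0
CMP r4, #0  (cmp 0,0)
BGT loop: not taken
XOR r7, r7, #13 → r7=2^13=15
halt.

112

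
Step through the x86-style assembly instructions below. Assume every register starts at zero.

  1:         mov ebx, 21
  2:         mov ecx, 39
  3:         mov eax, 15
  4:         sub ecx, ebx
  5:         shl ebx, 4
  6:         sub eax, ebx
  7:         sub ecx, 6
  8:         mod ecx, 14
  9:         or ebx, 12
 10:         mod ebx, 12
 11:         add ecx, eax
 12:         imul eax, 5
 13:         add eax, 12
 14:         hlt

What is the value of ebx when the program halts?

mov ebx, 21 → ebx=21
mov ecx, 39 → ecx=39
mov eax, 15 → eax=15
sub ecx, ebx → ecx=39-21=18
shl ebx, 4 → ebx=21<<4=336
sub eax, ebx → eax=15-336=-321
sub ecx, 6 → ecx=18-6=12
mod ecx, 14 → ecx=12%14=12
or ebx, 12 → ebx=336|12=348
mod ebx, 12 → ebx=348%12=0
add ecx, eax → ecx=12+(-321)=-309
imul eax, 5 → eax=(-321)*5=-1605
add eax, 12 → eax=(-1605)+12=-1593
halt.

0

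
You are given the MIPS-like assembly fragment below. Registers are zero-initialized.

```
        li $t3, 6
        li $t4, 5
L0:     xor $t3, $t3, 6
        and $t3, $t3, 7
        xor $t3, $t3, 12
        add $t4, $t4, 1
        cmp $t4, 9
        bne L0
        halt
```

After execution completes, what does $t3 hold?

li $t3, 6 → $t3=6
li $t4, 5 → $t4=5
xor $t3, $t3, 6 → $t3=6^6=0
and $t3, $t3, 7 → $t3=0&7=0
xor $t3, $t3, 12 → $t3=0^12=12
add $t4, $t4, 1 → $t4=5+1=6
cmp $t4, 9  (cmp 6,9)
bne L0: taken
xor $t3, $t3, 6 → $t3=12^6=10
and $t3, $t3, 7 → $t3=10&7=2
xor $t3, $t3, 12 → $t3=2^12=14
add $t4, $t4, 1 → $t4=6+1=7
cmp $t4, 9  (cmp 7,9)
bne L0: taken
xor $t3, $t3, 6 → $t3=14^6=8
and $t3, $t3, 7 → $t3=8&7=0
xor $t3, $t3, 12 → $t3=0^12=12
add $t4, $t4, 1 → $t4=7+1=8
cmp $t4, 9  (cmp 8,9)
bne L0: taken
xor $t3, $t3, 6 → $t3=12^6=10
and $t3, $t3, 7 → $t3=10&7=2
xor $t3, $t3, 12 → $t3=2^12=14
add $t4, $t4, 1 → $t4=8+1=9
cmp $t4, 9  (cmp 9,9)
bne L0: not taken
halt.

14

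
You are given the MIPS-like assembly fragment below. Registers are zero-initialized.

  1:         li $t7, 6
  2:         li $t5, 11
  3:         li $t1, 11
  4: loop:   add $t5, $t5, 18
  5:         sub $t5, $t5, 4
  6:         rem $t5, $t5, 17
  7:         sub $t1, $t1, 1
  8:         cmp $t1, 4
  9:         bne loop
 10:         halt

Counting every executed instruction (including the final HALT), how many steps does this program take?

li $t7, 6 → $t7=6
li $t5, 11 → $t5=11
li $t1, 11 → $t1=11
add $t5, $t5, 18 → $t5=11+18=29
sub $t5, $t5, 4 → $t5=29-4=25
rem $t5, $t5, 17 → $t5=25%17=8
sub $t1, $t1, 1 → $t1=11-1=10
cmp $t1, 4  (cmp 10,4)
bne loop: taken
add $t5, $t5, 18 → $t5=8+18=26
sub $t5, $t5, 4 → $t5=26-4=22
rem $t5, $t5, 17 → $t5=22%17=5
sub $t1, $t1, 1 → $t1=10-1=9
cmp $t1, 4  (cmp 9,4)
bne loop: taken
add $t5, $t5, 18 → $t5=5+18=23
sub $t5, $t5, 4 → $t5=23-4=19
rem $t5, $t5, 17 → $t5=19%17=2
sub $t1, $t1, 1 → $t1=9-1=8
cmp $t1, 4  (cmp 8,4)
bne loop: taken
add $t5, $t5, 18 → $t5=2+18=20
sub $t5, $t5, 4 → $t5=20-4=16
rem $t5, $t5, 17 → $t5=16%17=16
sub $t1, $t1, 1 → $t1=8-1=7
cmp $t1, 4  (cmp 7,4)
bne loop: taken
add $t5, $t5, 18 → $t5=16+18=34
sub $t5, $t5, 4 → $t5=34-4=30
rem $t5, $t5, 17 → $t5=30%17=13
sub $t1, $t1, 1 → $t1=7-1=6
cmp $t1, 4  (cmp 6,4)
bne loop: taken
add $t5, $t5, 18 → $t5=13+18=31
sub $t5, $t5, 4 → $t5=31-4=27
rem $t5, $t5, 17 → $t5=27%17=10
sub $t1, $t1, 1 → $t1=6-1=5
cmp $t1, 4  (cmp 5,4)
bne loop: taken
add $t5, $t5, 18 → $t5=10+18=28
sub $t5, $t5, 4 → $t5=28-4=24
rem $t5, $t5, 17 → $t5=24%17=7
sub $t1, $t1, 1 → $t1=5-1=4
cmp $t1, 4  (cmp 4,4)
bne loop: not taken
halt.
Total executed instructions: 46.

46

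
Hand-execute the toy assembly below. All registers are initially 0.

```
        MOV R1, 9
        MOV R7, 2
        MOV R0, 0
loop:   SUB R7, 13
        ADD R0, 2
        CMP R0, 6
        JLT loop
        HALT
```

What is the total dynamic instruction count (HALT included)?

after MOV R1, 9: R1=9
after MOV R7, 2: R7=2
after MOV R0, 0: R0=0
after SUB R7, 13: R7=2-13=-11
after ADD R0, 2: R0=0+2=2
CMP R0, 6  (cmp 2,6)
JLT loop: taken
after SUB R7, 13: R7=(-11)-13=-24
after ADD R0, 2: R0=2+2=4
CMP R0, 6  (cmp 4,6)
JLT loop: taken
after SUB R7, 13: R7=(-24)-13=-37
after ADD R0, 2: R0=4+2=6
CMP R0, 6  (cmp 6,6)
JLT loop: not taken
halt.
Total executed instructions: 16.

16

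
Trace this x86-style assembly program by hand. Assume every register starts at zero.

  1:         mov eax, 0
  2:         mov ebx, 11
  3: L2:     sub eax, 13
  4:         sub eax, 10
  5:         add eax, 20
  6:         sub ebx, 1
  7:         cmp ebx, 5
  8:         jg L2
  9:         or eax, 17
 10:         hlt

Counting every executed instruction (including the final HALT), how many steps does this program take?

40

after mov eax, 0: eax=0
after mov ebx, 11: ebx=11
after sub eax, 13: eax=0-13=-13
after sub eax, 10: eax=(-13)-10=-23
after add eax, 20: eax=(-23)+20=-3
after sub ebx, 1: ebx=11-1=10
cmp ebx, 5  (cmp 10,5)
jg L2: taken
after sub eax, 13: eax=(-3)-13=-16
after sub eax, 10: eax=(-16)-10=-26
after add eax, 20: eax=(-26)+20=-6
after sub ebx, 1: ebx=10-1=9
cmp ebx, 5  (cmp 9,5)
jg L2: taken
after sub eax, 13: eax=(-6)-13=-19
after sub eax, 10: eax=(-19)-10=-29
after add eax, 20: eax=(-29)+20=-9
after sub ebx, 1: ebx=9-1=8
cmp ebx, 5  (cmp 8,5)
jg L2: taken
after sub eax, 13: eax=(-9)-13=-22
after sub eax, 10: eax=(-22)-10=-32
after add eax, 20: eax=(-32)+20=-12
after sub ebx, 1: ebx=8-1=7
cmp ebx, 5  (cmp 7,5)
jg L2: taken
after sub eax, 13: eax=(-12)-13=-25
after sub eax, 10: eax=(-25)-10=-35
after add eax, 20: eax=(-35)+20=-15
after sub ebx, 1: ebx=7-1=6
cmp ebx, 5  (cmp 6,5)
jg L2: taken
after sub eax, 13: eax=(-15)-13=-28
after sub eax, 10: eax=(-28)-10=-38
after add eax, 20: eax=(-38)+20=-18
after sub ebx, 1: ebx=6-1=5
cmp ebx, 5  (cmp 5,5)
jg L2: not taken
after or eax, 17: eax=(-18)|17=-1
halt.
Total executed instructions: 40.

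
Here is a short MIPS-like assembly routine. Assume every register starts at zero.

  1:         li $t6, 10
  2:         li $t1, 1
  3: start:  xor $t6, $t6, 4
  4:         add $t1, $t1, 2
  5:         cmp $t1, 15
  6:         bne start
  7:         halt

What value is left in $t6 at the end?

after li $t6, 10: $t6=10
after li $t1, 1: $t1=1
after xor $t6, $t6, 4: $t6=10^4=14
after add $t1, $t1, 2: $t1=1+2=3
cmp $t1, 15  (cmp 3,15)
bne start: taken
after xor $t6, $t6, 4: $t6=14^4=10
after add $t1, $t1, 2: $t1=3+2=5
cmp $t1, 15  (cmp 5,15)
bne start: taken
after xor $t6, $t6, 4: $t6=10^4=14
after add $t1, $t1, 2: $t1=5+2=7
cmp $t1, 15  (cmp 7,15)
bne start: taken
after xor $t6, $t6, 4: $t6=14^4=10
after add $t1, $t1, 2: $t1=7+2=9
cmp $t1, 15  (cmp 9,15)
bne start: taken
after xor $t6, $t6, 4: $t6=10^4=14
after add $t1, $t1, 2: $t1=9+2=11
cmp $t1, 15  (cmp 11,15)
bne start: taken
after xor $t6, $t6, 4: $t6=14^4=10
after add $t1, $t1, 2: $t1=11+2=13
cmp $t1, 15  (cmp 13,15)
bne start: taken
after xor $t6, $t6, 4: $t6=10^4=14
after add $t1, $t1, 2: $t1=13+2=15
cmp $t1, 15  (cmp 15,15)
bne start: not taken
halt.

14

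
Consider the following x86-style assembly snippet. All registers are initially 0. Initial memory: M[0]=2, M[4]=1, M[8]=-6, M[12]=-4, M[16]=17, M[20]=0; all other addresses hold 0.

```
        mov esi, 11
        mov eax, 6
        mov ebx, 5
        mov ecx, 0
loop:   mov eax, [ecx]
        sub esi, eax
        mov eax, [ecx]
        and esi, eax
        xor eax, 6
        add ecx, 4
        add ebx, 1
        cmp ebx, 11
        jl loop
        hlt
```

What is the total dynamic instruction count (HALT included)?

after mov esi, 11: esi=11
after mov eax, 6: eax=6
after mov ebx, 5: ebx=5
after mov ecx, 0: ecx=0
after mov eax, [ecx]: eax=M[0]=2
after sub esi, eax: esi=11-2=9
after mov eax, [ecx]: eax=M[0]=2
after and esi, eax: esi=9&2=0
after xor eax, 6: eax=2^6=4
after add ecx, 4: ecx=0+4=4
after add ebx, 1: ebx=5+1=6
cmp ebx, 11  (cmp 6,11)
jl loop: taken
after mov eax, [ecx]: eax=M[4]=1
after sub esi, eax: esi=0-1=-1
after mov eax, [ecx]: eax=M[4]=1
after and esi, eax: esi=(-1)&1=1
after xor eax, 6: eax=1^6=7
after add ecx, 4: ecx=4+4=8
after add ebx, 1: ebx=6+1=7
cmp ebx, 11  (cmp 7,11)
jl loop: taken
after mov eax, [ecx]: eax=M[8]=-6
after sub esi, eax: esi=1-(-6)=7
after mov eax, [ecx]: eax=M[8]=-6
after and esi, eax: esi=7&(-6)=2
after xor eax, 6: eax=(-6)^6=-4
after add ecx, 4: ecx=8+4=12
after add ebx, 1: ebx=7+1=8
cmp ebx, 11  (cmp 8,11)
jl loop: taken
after mov eax, [ecx]: eax=M[12]=-4
after sub esi, eax: esi=2-(-4)=6
after mov eax, [ecx]: eax=M[12]=-4
after and esi, eax: esi=6&(-4)=4
after xor eax, 6: eax=(-4)^6=-6
after add ecx, 4: ecx=12+4=16
after add ebx, 1: ebx=8+1=9
cmp ebx, 11  (cmp 9,11)
jl loop: taken
after mov eax, [ecx]: eax=M[16]=17
after sub esi, eax: esi=4-17=-13
after mov eax, [ecx]: eax=M[16]=17
after and esi, eax: esi=(-13)&17=17
after xor eax, 6: eax=17^6=23
after add ecx, 4: ecx=16+4=20
after add ebx, 1: ebx=9+1=10
cmp ebx, 11  (cmp 10,11)
jl loop: taken
after mov eax, [ecx]: eax=M[20]=0
after sub esi, eax: esi=17-0=17
after mov eax, [ecx]: eax=M[20]=0
after and esi, eax: esi=17&0=0
after xor eax, 6: eax=0^6=6
after add ecx, 4: ecx=20+4=24
after add ebx, 1: ebx=10+1=11
cmp ebx, 11  (cmp 11,11)
jl loop: not taken
halt.
Total executed instructions: 59.

59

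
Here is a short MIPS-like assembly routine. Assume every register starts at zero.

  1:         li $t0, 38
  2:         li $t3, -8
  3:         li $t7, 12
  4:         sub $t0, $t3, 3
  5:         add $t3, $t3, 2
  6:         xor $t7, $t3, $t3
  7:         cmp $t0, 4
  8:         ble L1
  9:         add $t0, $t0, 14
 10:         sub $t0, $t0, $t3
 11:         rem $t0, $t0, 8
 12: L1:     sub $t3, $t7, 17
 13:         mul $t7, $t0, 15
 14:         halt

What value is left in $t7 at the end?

li $t0, 38 → $t0=38
li $t3, -8 → $t3=-8
li $t7, 12 → $t7=12
sub $t0, $t3, 3 → $t0=(-8)-3=-11
add $t3, $t3, 2 → $t3=(-8)+2=-6
xor $t7, $t3, $t3 → $t7=(-6)^(-6)=0
cmp $t0, 4  (cmp -11,4)
ble L1: taken
sub $t3, $t7, 17 → $t3=0-17=-17
mul $t7, $t0, 15 → $t7=(-11)*15=-165
halt.

-165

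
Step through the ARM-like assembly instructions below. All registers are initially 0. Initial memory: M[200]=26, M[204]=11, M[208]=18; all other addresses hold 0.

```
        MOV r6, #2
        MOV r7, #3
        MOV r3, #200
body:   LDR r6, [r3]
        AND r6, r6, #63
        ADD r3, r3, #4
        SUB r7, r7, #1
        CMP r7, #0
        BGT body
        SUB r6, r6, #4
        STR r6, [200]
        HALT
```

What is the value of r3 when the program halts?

212

MOV r6, #2 → r6=2
MOV r7, #3 → r7=3
MOV r3, #200 → r3=200
LDR r6, [r3] → r6=M[200]=26
AND r6, r6, #63 → r6=26&63=26
ADD r3, r3, #4 → r3=200+4=204
SUB r7, r7, #1 → r7=3-1=2
CMP r7, #0  (cmp 2,0)
BGT body: taken
LDR r6, [r3] → r6=M[204]=11
AND r6, r6, #63 → r6=11&63=11
ADD r3, r3, #4 → r3=204+4=208
SUB r7, r7, #1 → r7=2-1=1
CMP r7, #0  (cmp 1,0)
BGT body: taken
LDR r6, [r3] → r6=M[208]=18
AND r6, r6, #63 → r6=18&63=18
ADD r3, r3, #4 → r3=208+4=212
SUB r7, r7, #1 → r7=1-1=0
CMP r7, #0  (cmp 0,0)
BGT body: not taken
SUB r6, r6, #4 → r6=18-4=14
STR r6, [200] → M[200]=14
halt.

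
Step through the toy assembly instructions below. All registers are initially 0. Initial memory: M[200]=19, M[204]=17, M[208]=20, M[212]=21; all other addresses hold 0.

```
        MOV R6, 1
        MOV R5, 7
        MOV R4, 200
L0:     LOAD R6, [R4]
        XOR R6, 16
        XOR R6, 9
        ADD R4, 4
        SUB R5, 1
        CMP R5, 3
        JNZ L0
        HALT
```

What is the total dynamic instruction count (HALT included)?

R6=1
R5=7
R4=200
R6=M[200]=19
R6=19^16=3
R6=3^9=10
R4=200+4=204
R5=7-1=6
CMP R5, 3  (cmp 6,3)
JNZ L0: taken
R6=M[204]=17
R6=17^16=1
R6=1^9=8
R4=204+4=208
R5=6-1=5
CMP R5, 3  (cmp 5,3)
JNZ L0: taken
R6=M[208]=20
R6=20^16=4
R6=4^9=13
R4=208+4=212
R5=5-1=4
CMP R5, 3  (cmp 4,3)
JNZ L0: taken
R6=M[212]=21
R6=21^16=5
R6=5^9=12
R4=212+4=216
R5=4-1=3
CMP R5, 3  (cmp 3,3)
JNZ L0: not taken
halt.
Total executed instructions: 32.

32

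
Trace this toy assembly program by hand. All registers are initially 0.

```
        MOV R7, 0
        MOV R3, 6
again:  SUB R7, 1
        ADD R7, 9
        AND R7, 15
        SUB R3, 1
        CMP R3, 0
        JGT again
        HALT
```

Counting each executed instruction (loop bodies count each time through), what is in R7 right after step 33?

7

after MOV R7, 0: R7=0
after MOV R3, 6: R3=6
after SUB R7, 1: R7=0-1=-1
after ADD R7, 9: R7=(-1)+9=8
after AND R7, 15: R7=8&15=8
after SUB R3, 1: R3=6-1=5
CMP R3, 0  (cmp 5,0)
JGT again: taken
after SUB R7, 1: R7=8-1=7
after ADD R7, 9: R7=7+9=16
after AND R7, 15: R7=16&15=0
after SUB R3, 1: R3=5-1=4
CMP R3, 0  (cmp 4,0)
JGT again: taken
after SUB R7, 1: R7=0-1=-1
after ADD R7, 9: R7=(-1)+9=8
after AND R7, 15: R7=8&15=8
after SUB R3, 1: R3=4-1=3
CMP R3, 0  (cmp 3,0)
JGT again: taken
after SUB R7, 1: R7=8-1=7
after ADD R7, 9: R7=7+9=16
after AND R7, 15: R7=16&15=0
after SUB R3, 1: R3=3-1=2
CMP R3, 0  (cmp 2,0)
JGT again: taken
after SUB R7, 1: R7=0-1=-1
after ADD R7, 9: R7=(-1)+9=8
after AND R7, 15: R7=8&15=8
after SUB R3, 1: R3=2-1=1
CMP R3, 0  (cmp 1,0)
JGT again: taken
after SUB R7, 1: R7=8-1=7
After step 33: R7 = 7.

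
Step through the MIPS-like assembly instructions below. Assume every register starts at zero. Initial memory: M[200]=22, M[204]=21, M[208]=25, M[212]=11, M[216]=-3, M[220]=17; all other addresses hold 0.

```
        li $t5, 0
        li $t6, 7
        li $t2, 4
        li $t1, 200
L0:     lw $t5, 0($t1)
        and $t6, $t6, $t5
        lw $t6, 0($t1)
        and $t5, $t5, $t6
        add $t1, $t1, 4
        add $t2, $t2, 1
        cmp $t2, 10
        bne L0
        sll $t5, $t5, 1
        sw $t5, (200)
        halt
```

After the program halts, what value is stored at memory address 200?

$t5=0
$t6=7
$t2=4
$t1=200
$t5=M[200]=22
$t6=7&22=6
$t6=M[200]=22
$t5=22&22=22
$t1=200+4=204
$t2=4+1=5
cmp $t2, 10  (cmp 5,10)
bne L0: taken
$t5=M[204]=21
$t6=22&21=20
$t6=M[204]=21
$t5=21&21=21
$t1=204+4=208
$t2=5+1=6
cmp $t2, 10  (cmp 6,10)
bne L0: taken
$t5=M[208]=25
$t6=21&25=17
$t6=M[208]=25
$t5=25&25=25
$t1=208+4=212
$t2=6+1=7
cmp $t2, 10  (cmp 7,10)
bne L0: taken
$t5=M[212]=11
$t6=25&11=9
$t6=M[212]=11
$t5=11&11=11
$t1=212+4=216
$t2=7+1=8
cmp $t2, 10  (cmp 8,10)
bne L0: taken
$t5=M[216]=-3
$t6=11&(-3)=9
$t6=M[216]=-3
$t5=(-3)&(-3)=-3
$t1=216+4=220
$t2=8+1=9
cmp $t2, 10  (cmp 9,10)
bne L0: taken
$t5=M[220]=17
$t6=(-3)&17=17
$t6=M[220]=17
$t5=17&17=17
$t1=220+4=224
$t2=9+1=10
cmp $t2, 10  (cmp 10,10)
bne L0: not taken
$t5=17<<1=34
sw $t5, (200) → M[200]=34
halt.

34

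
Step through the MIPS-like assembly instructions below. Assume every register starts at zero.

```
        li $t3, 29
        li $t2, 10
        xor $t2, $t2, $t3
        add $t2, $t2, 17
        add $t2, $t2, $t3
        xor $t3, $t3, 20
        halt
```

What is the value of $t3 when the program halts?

li $t3, 29 → $t3=29
li $t2, 10 → $t2=10
xor $t2, $t2, $t3 → $t2=10^29=23
add $t2, $t2, 17 → $t2=23+17=40
add $t2, $t2, $t3 → $t2=40+29=69
xor $t3, $t3, 20 → $t3=29^20=9
halt.

9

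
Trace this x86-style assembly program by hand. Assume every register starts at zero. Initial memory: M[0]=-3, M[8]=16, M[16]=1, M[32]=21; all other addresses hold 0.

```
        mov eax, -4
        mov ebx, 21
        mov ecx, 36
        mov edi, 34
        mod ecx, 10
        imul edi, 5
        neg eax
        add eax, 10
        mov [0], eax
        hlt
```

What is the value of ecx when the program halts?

after mov eax, -4: eax=-4
after mov ebx, 21: ebx=21
after mov ecx, 36: ecx=36
after mov edi, 34: edi=34
after mod ecx, 10: ecx=36%10=6
after imul edi, 5: edi=34*5=170
after neg eax: eax=-(-4)=4
after add eax, 10: eax=4+10=14
mov [0], eax → M[0]=14
halt.

6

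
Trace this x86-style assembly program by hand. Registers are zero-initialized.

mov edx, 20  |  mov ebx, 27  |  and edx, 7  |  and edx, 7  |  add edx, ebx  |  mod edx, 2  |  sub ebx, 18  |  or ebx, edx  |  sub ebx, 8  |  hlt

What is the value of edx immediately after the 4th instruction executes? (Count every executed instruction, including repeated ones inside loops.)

mov edx, 20 → edx=20
mov ebx, 27 → ebx=27
and edx, 7 → edx=20&7=4
and edx, 7 → edx=4&7=4
After step 4: edx = 4.

4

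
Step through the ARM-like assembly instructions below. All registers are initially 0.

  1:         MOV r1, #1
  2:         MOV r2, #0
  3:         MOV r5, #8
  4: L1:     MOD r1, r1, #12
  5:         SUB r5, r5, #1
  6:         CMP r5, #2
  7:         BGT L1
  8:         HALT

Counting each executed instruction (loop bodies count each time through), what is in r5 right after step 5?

MOV r1, #1 → r1=1
MOV r2, #0 → r2=0
MOV r5, #8 → r5=8
MOD r1, r1, #12 → r1=1%12=1
SUB r5, r5, #1 → r5=8-1=7
After step 5: r5 = 7.

7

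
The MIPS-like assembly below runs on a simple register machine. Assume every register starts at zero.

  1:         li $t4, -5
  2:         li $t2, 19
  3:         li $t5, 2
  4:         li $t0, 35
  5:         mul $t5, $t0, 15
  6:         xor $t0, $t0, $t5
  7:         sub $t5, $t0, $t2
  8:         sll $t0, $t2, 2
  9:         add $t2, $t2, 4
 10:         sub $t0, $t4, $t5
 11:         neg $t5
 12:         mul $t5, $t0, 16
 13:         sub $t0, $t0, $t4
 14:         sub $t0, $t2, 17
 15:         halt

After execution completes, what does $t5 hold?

after li $t4, -5: $t4=-5
after li $t2, 19: $t2=19
after li $t5, 2: $t5=2
after li $t0, 35: $t0=35
after mul $t5, $t0, 15: $t5=35*15=525
after xor $t0, $t0, $t5: $t0=35^525=558
after sub $t5, $t0, $t2: $t5=558-19=539
after sll $t0, $t2, 2: $t0=19<<2=76
after add $t2, $t2, 4: $t2=19+4=23
after sub $t0, $t4, $t5: $t0=(-5)-539=-544
after neg $t5: $t5=-(539)=-539
after mul $t5, $t0, 16: $t5=(-544)*16=-8704
after sub $t0, $t0, $t4: $t0=(-544)-(-5)=-539
after sub $t0, $t2, 17: $t0=23-17=6
halt.

-8704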